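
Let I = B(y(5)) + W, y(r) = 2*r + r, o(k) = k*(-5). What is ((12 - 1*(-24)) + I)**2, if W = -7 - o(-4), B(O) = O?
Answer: 576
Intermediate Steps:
o(k) = -5*k
y(r) = 3*r
W = -27 (W = -7 - (-5)*(-4) = -7 - 1*20 = -7 - 20 = -27)
I = -12 (I = 3*5 - 27 = 15 - 27 = -12)
((12 - 1*(-24)) + I)**2 = ((12 - 1*(-24)) - 12)**2 = ((12 + 24) - 12)**2 = (36 - 12)**2 = 24**2 = 576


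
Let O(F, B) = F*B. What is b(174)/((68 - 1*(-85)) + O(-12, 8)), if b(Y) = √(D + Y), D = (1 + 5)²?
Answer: √210/57 ≈ 0.25423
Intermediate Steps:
D = 36 (D = 6² = 36)
b(Y) = √(36 + Y)
O(F, B) = B*F
b(174)/((68 - 1*(-85)) + O(-12, 8)) = √(36 + 174)/((68 - 1*(-85)) + 8*(-12)) = √210/((68 + 85) - 96) = √210/(153 - 96) = √210/57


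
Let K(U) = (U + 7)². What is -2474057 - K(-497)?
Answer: -2714157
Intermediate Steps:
K(U) = (7 + U)²
-2474057 - K(-497) = -2474057 - (7 - 497)² = -2474057 - 1*(-490)² = -2474057 - 1*240100 = -2474057 - 240100 = -2714157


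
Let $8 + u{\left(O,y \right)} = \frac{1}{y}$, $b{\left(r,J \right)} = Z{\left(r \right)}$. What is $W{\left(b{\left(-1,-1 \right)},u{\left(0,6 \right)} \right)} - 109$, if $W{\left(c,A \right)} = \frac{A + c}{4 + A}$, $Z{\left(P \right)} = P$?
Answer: $- \frac{2454}{23} \approx -106.7$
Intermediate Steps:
$b{\left(r,J \right)} = r$
$u{\left(O,y \right)} = -8 + \frac{1}{y}$
$W{\left(c,A \right)} = \frac{A + c}{4 + A}$
$W{\left(b{\left(-1,-1 \right)},u{\left(0,6 \right)} \right)} - 109 = \frac{\left(-8 + \frac{1}{6}\right) - 1}{4 - \left(8 - \frac{1}{6}\right)} - 109 = \frac{\left(-8 + \frac{1}{6}\right) - 1}{4 + \left(-8 + \frac{1}{6}\right)} - 109 = \frac{- \frac{47}{6} - 1}{4 - \frac{47}{6}} - 109 = \frac{1}{- \frac{23}{6}} \left(- \frac{53}{6}\right) - 109 = \left(- \frac{6}{23}\right) \left(- \frac{53}{6}\right) - 109 = \frac{53}{23} - 109 = - \frac{2454}{23}$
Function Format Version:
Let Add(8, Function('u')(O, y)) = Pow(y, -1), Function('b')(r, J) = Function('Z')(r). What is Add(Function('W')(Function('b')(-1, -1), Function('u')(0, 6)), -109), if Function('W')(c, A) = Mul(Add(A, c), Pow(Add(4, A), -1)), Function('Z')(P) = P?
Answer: Rational(-2454, 23) ≈ -106.70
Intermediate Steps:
Function('b')(r, J) = r
Function('u')(O, y) = Add(-8, Pow(y, -1))
Function('W')(c, A) = Mul(Pow(Add(4, A), -1), Add(A, c))
Add(Function('W')(Function('b')(-1, -1), Function('u')(0, 6)), -109) = Add(Mul(Pow(Add(4, Add(-8, Pow(6, -1))), -1), Add(Add(-8, Pow(6, -1)), -1)), -109) = Add(Mul(Pow(Add(4, Add(-8, Rational(1, 6))), -1), Add(Add(-8, Rational(1, 6)), -1)), -109) = Add(Mul(Pow(Add(4, Rational(-47, 6)), -1), Add(Rational(-47, 6), -1)), -109) = Add(Mul(Pow(Rational(-23, 6), -1), Rational(-53, 6)), -109) = Add(Mul(Rational(-6, 23), Rational(-53, 6)), -109) = Add(Rational(53, 23), -109) = Rational(-2454, 23)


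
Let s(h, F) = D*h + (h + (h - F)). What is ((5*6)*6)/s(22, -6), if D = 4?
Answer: 30/23 ≈ 1.3043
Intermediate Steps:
s(h, F) = -F + 6*h (s(h, F) = 4*h + (h + (h - F)) = 4*h + (-F + 2*h) = -F + 6*h)
((5*6)*6)/s(22, -6) = ((5*6)*6)/(-1*(-6) + 6*22) = (30*6)/(6 + 132) = 180/138 = 180*(1/138) = 30/23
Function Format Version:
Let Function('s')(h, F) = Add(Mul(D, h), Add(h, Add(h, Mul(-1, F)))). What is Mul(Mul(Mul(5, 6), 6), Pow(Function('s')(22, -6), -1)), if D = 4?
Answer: Rational(30, 23) ≈ 1.3043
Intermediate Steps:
Function('s')(h, F) = Add(Mul(-1, F), Mul(6, h)) (Function('s')(h, F) = Add(Mul(4, h), Add(h, Add(h, Mul(-1, F)))) = Add(Mul(4, h), Add(Mul(-1, F), Mul(2, h))) = Add(Mul(-1, F), Mul(6, h)))
Mul(Mul(Mul(5, 6), 6), Pow(Function('s')(22, -6), -1)) = Mul(Mul(Mul(5, 6), 6), Pow(Add(Mul(-1, -6), Mul(6, 22)), -1)) = Mul(Mul(30, 6), Pow(Add(6, 132), -1)) = Mul(180, Pow(138, -1)) = Mul(180, Rational(1, 138)) = Rational(30, 23)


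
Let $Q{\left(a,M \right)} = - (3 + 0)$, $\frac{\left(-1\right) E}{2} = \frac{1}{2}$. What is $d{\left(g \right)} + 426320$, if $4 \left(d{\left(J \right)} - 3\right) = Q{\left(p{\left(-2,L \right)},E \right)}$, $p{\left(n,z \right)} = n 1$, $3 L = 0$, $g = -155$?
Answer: $\frac{1705289}{4} \approx 4.2632 \cdot 10^{5}$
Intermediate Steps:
$L = 0$ ($L = \frac{1}{3} \cdot 0 = 0$)
$p{\left(n,z \right)} = n$
$E = -1$ ($E = - \frac{2}{2} = \left(-2\right) \frac{1}{2} = -1$)
$Q{\left(a,M \right)} = -3$ ($Q{\left(a,M \right)} = \left(-1\right) 3 = -3$)
$d{\left(J \right)} = \frac{9}{4}$ ($d{\left(J \right)} = 3 + \frac{1}{4} \left(-3\right) = 3 - \frac{3}{4} = \frac{9}{4}$)
$d{\left(g \right)} + 426320 = \frac{9}{4} + 426320 = \frac{1705289}{4}$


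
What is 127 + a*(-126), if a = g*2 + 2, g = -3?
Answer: 631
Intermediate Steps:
a = -4 (a = -3*2 + 2 = -6 + 2 = -4)
127 + a*(-126) = 127 - 4*(-126) = 127 + 504 = 631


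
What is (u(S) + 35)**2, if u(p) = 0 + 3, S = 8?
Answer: 1444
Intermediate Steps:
u(p) = 3
(u(S) + 35)**2 = (3 + 35)**2 = 38**2 = 1444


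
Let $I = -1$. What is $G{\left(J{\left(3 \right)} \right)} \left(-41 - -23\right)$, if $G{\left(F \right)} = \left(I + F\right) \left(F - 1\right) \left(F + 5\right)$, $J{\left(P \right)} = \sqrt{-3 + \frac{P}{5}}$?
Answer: $\frac{198}{5} + \frac{2052 i \sqrt{15}}{25} \approx 39.6 + 317.89 i$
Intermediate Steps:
$J{\left(P \right)} = \sqrt{-3 + \frac{P}{5}}$ ($J{\left(P \right)} = \sqrt{-3 + P \frac{1}{5}} = \sqrt{-3 + \frac{P}{5}}$)
$G{\left(F \right)} = \left(-1 + F\right)^{2} \left(5 + F\right)$ ($G{\left(F \right)} = \left(-1 + F\right) \left(F - 1\right) \left(F + 5\right) = \left(-1 + F\right) \left(-1 + F\right) \left(5 + F\right) = \left(-1 + F\right)^{2} \left(5 + F\right)$)
$G{\left(J{\left(3 \right)} \right)} \left(-41 - -23\right) = \left(5 + \left(\frac{\sqrt{-75 + 5 \cdot 3}}{5}\right)^{3} - 9 \frac{\sqrt{-75 + 5 \cdot 3}}{5} + 3 \left(\frac{\sqrt{-75 + 5 \cdot 3}}{5}\right)^{2}\right) \left(-41 - -23\right) = \left(5 + \left(\frac{\sqrt{-75 + 15}}{5}\right)^{3} - 9 \frac{\sqrt{-75 + 15}}{5} + 3 \left(\frac{\sqrt{-75 + 15}}{5}\right)^{2}\right) \left(-41 + 23\right) = \left(5 + \left(\frac{\sqrt{-60}}{5}\right)^{3} - 9 \frac{\sqrt{-60}}{5} + 3 \left(\frac{\sqrt{-60}}{5}\right)^{2}\right) \left(-18\right) = \left(5 + \left(\frac{2 i \sqrt{15}}{5}\right)^{3} - 9 \frac{2 i \sqrt{15}}{5} + 3 \left(\frac{2 i \sqrt{15}}{5}\right)^{2}\right) \left(-18\right) = \left(5 - \frac{24 i \sqrt{15}}{25} - \frac{18 i \sqrt{15}}{5} + 3 \left(- \frac{12}{5}\right)\right) \left(-18\right) = \left(5 - \frac{24 i \sqrt{15}}{25} - \frac{18 i \sqrt{15}}{5} - \frac{36}{5}\right) \left(-18\right) = \left(- \frac{11}{5} - \frac{114 i \sqrt{15}}{25}\right) \left(-18\right) = \frac{198}{5} + \frac{2052 i \sqrt{15}}{25}$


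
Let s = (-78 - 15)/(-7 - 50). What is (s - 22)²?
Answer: 149769/361 ≈ 414.87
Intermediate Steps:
s = 31/19 (s = -93/(-57) = -93*(-1/57) = 31/19 ≈ 1.6316)
(s - 22)² = (31/19 - 22)² = (-387/19)² = 149769/361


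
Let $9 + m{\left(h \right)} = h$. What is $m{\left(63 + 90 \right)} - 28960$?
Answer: $-28816$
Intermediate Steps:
$m{\left(h \right)} = -9 + h$
$m{\left(63 + 90 \right)} - 28960 = \left(-9 + \left(63 + 90\right)\right) - 28960 = \left(-9 + 153\right) - 28960 = 144 - 28960 = -28816$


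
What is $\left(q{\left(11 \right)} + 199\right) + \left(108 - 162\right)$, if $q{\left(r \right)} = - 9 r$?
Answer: $46$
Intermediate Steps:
$\left(q{\left(11 \right)} + 199\right) + \left(108 - 162\right) = \left(\left(-9\right) 11 + 199\right) + \left(108 - 162\right) = \left(-99 + 199\right) - 54 = 100 - 54 = 46$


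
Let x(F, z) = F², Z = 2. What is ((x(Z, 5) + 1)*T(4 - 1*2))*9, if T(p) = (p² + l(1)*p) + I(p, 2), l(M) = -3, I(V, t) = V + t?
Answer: 90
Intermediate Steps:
T(p) = 2 + p² - 2*p (T(p) = (p² - 3*p) + (p + 2) = (p² - 3*p) + (2 + p) = 2 + p² - 2*p)
((x(Z, 5) + 1)*T(4 - 1*2))*9 = ((2² + 1)*(2 + (4 - 1*2)² - 2*(4 - 1*2)))*9 = ((4 + 1)*(2 + (4 - 2)² - 2*(4 - 2)))*9 = (5*(2 + 2² - 2*2))*9 = (5*(2 + 4 - 4))*9 = (5*2)*9 = 10*9 = 90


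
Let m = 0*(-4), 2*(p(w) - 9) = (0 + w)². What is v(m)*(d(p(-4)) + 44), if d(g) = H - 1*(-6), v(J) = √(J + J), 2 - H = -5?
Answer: 0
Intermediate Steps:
H = 7 (H = 2 - 1*(-5) = 2 + 5 = 7)
p(w) = 9 + w²/2 (p(w) = 9 + (0 + w)²/2 = 9 + w²/2)
m = 0
v(J) = √2*√J (v(J) = √(2*J) = √2*√J)
d(g) = 13 (d(g) = 7 - 1*(-6) = 7 + 6 = 13)
v(m)*(d(p(-4)) + 44) = (√2*√0)*(13 + 44) = (√2*0)*57 = 0*57 = 0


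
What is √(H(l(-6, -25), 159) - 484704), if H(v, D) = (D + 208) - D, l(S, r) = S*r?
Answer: 4*I*√30281 ≈ 696.06*I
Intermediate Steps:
H(v, D) = 208 (H(v, D) = (208 + D) - D = 208)
√(H(l(-6, -25), 159) - 484704) = √(208 - 484704) = √(-484496) = 4*I*√30281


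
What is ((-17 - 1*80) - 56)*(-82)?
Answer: 12546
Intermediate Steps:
((-17 - 1*80) - 56)*(-82) = ((-17 - 80) - 56)*(-82) = (-97 - 56)*(-82) = -153*(-82) = 12546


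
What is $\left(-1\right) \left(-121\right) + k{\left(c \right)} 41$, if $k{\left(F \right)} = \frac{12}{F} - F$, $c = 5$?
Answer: $\frac{72}{5} \approx 14.4$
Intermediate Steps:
$k{\left(F \right)} = - F + \frac{12}{F}$
$\left(-1\right) \left(-121\right) + k{\left(c \right)} 41 = \left(-1\right) \left(-121\right) + \left(\left(-1\right) 5 + \frac{12}{5}\right) 41 = 121 + \left(-5 + 12 \cdot \frac{1}{5}\right) 41 = 121 + \left(-5 + \frac{12}{5}\right) 41 = 121 - \frac{533}{5} = \frac{72}{5}$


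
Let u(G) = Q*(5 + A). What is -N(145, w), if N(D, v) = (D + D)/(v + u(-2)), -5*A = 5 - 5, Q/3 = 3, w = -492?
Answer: 290/447 ≈ 0.64877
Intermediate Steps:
Q = 9 (Q = 3*3 = 9)
A = 0 (A = -(5 - 5)/5 = -1/5*0 = 0)
u(G) = 45 (u(G) = 9*(5 + 0) = 9*5 = 45)
N(D, v) = 2*D/(45 + v) (N(D, v) = (D + D)/(v + 45) = (2*D)/(45 + v) = 2*D/(45 + v))
-N(145, w) = -2*145/(45 - 492) = -2*145/(-447) = -2*145*(-1)/447 = -1*(-290/447) = 290/447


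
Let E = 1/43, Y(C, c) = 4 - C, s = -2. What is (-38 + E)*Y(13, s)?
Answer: 14697/43 ≈ 341.79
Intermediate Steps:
E = 1/43 ≈ 0.023256
(-38 + E)*Y(13, s) = (-38 + 1/43)*(4 - 1*13) = -1633*(4 - 13)/43 = -1633/43*(-9) = 14697/43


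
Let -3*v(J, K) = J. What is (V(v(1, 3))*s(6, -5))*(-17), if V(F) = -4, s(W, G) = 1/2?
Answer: 34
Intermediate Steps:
v(J, K) = -J/3
s(W, G) = ½
(V(v(1, 3))*s(6, -5))*(-17) = -4*½*(-17) = -2*(-17) = 34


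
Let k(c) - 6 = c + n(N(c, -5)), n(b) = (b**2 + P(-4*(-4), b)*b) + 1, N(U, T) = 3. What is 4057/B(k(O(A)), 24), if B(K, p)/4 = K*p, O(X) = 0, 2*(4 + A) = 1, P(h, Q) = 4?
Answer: 4057/2688 ≈ 1.5093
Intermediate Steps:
A = -7/2 (A = -4 + (1/2)*1 = -4 + 1/2 = -7/2 ≈ -3.5000)
n(b) = 1 + b**2 + 4*b (n(b) = (b**2 + 4*b) + 1 = 1 + b**2 + 4*b)
k(c) = 28 + c (k(c) = 6 + (c + (1 + 3**2 + 4*3)) = 6 + (c + (1 + 9 + 12)) = 6 + (c + 22) = 6 + (22 + c) = 28 + c)
B(K, p) = 4*K*p (B(K, p) = 4*(K*p) = 4*K*p)
4057/B(k(O(A)), 24) = 4057/((4*(28 + 0)*24)) = 4057/((4*28*24)) = 4057/2688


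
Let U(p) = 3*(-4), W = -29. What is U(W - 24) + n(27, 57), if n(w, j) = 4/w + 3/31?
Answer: -9839/837 ≈ -11.755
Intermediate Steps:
U(p) = -12
n(w, j) = 3/31 + 4/w (n(w, j) = 4/w + 3*(1/31) = 4/w + 3/31 = 3/31 + 4/w)
U(W - 24) + n(27, 57) = -12 + (3/31 + 4/27) = -12 + 205/837 = -9839/837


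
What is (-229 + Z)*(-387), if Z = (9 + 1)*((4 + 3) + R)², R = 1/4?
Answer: -918351/8 ≈ -1.1479e+5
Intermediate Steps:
R = ¼ ≈ 0.25000
Z = 4205/8 (Z = (9 + 1)*((4 + 3) + ¼)² = 10*(7 + ¼)² = 10*(29/4)² = 10*(841/16) = 4205/8 ≈ 525.63)
(-229 + Z)*(-387) = (-229 + 4205/8)*(-387) = (2373/8)*(-387) = -918351/8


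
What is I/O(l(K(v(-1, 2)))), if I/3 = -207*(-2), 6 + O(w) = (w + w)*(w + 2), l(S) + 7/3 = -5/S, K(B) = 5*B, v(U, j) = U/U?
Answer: 5589/13 ≈ 429.92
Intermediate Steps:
v(U, j) = 1
l(S) = -7/3 - 5/S
O(w) = -6 + 2*w*(2 + w) (O(w) = -6 + (w + w)*(w + 2) = -6 + (2*w)*(2 + w) = -6 + 2*w*(2 + w))
I = 1242 (I = 3*(-207*(-2)) = 3*414 = 1242)
I/O(l(K(v(-1, 2)))) = 1242/(-6 + 2*(-7/3 - 5/(5*1))² + 4*(-7/3 - 5/(5*1))) = 1242/(-6 + 2*(-7/3 - 5/5)² + 4*(-7/3 - 5/5)) = 1242/(-6 + 2*(-7/3 - 5*⅕)² + 4*(-7/3 - 5*⅕)) = 1242/(-6 + 2*(-7/3 - 1)² + 4*(-7/3 - 1)) = 1242/(-6 + 2*(-10/3)² + 4*(-10/3)) = 1242/(-6 + 2*(100/9) - 40/3) = 1242/(-6 + 200/9 - 40/3) = 1242/(26/9) = 1242*(9/26) = 5589/13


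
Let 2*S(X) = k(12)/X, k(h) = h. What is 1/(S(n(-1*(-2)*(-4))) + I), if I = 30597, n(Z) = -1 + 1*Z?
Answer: 3/91789 ≈ 3.2684e-5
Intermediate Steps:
n(Z) = -1 + Z
S(X) = 6/X (S(X) = (12/X)/2 = 6/X)
1/(S(n(-1*(-2)*(-4))) + I) = 1/(6/(-1 - 1*(-2)*(-4)) + 30597) = 1/(6/(-1 + 2*(-4)) + 30597) = 1/(6/(-1 - 8) + 30597) = 1/(6/(-9) + 30597) = 1/(6*(-⅑) + 30597) = 1/(-⅔ + 30597) = 1/(91789/3) = 3/91789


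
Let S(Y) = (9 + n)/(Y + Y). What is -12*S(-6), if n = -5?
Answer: 4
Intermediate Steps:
S(Y) = 2/Y (S(Y) = (9 - 5)/(Y + Y) = 4/((2*Y)) = 4*(1/(2*Y)) = 2/Y)
-12*S(-6) = -24/(-6) = -24*(-1)/6 = -12*(-⅓) = 4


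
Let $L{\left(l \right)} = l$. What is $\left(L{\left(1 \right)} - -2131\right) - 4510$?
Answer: $-2378$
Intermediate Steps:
$\left(L{\left(1 \right)} - -2131\right) - 4510 = \left(1 - -2131\right) - 4510 = \left(1 + 2131\right) - 4510 = 2132 - 4510 = -2378$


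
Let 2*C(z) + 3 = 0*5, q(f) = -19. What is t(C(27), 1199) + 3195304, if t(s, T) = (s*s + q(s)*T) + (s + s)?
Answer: 12690089/4 ≈ 3.1725e+6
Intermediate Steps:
C(z) = -3/2 (C(z) = -3/2 + (0*5)/2 = -3/2 + (½)*0 = -3/2 + 0 = -3/2)
t(s, T) = s² - 19*T + 2*s (t(s, T) = (s*s - 19*T) + (s + s) = (s² - 19*T) + 2*s = s² - 19*T + 2*s)
t(C(27), 1199) + 3195304 = ((-3/2)² - 19*1199 + 2*(-3/2)) + 3195304 = (9/4 - 22781 - 3) + 3195304 = -91127/4 + 3195304 = 12690089/4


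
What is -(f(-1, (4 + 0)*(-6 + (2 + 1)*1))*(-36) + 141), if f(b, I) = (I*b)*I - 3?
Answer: -5433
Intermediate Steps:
f(b, I) = -3 + b*I² (f(b, I) = b*I² - 3 = -3 + b*I²)
-(f(-1, (4 + 0)*(-6 + (2 + 1)*1))*(-36) + 141) = -((-3 - ((4 + 0)*(-6 + (2 + 1)*1))²)*(-36) + 141) = -((-3 - (4*(-6 + 3*1))²)*(-36) + 141) = -((-3 - (4*(-6 + 3))²)*(-36) + 141) = -((-3 - (4*(-3))²)*(-36) + 141) = -((-3 - 1*(-12)²)*(-36) + 141) = -((-3 - 1*144)*(-36) + 141) = -((-3 - 144)*(-36) + 141) = -(-147*(-36) + 141) = -(5292 + 141) = -1*5433 = -5433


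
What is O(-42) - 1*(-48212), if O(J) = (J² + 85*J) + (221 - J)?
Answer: 46669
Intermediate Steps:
O(J) = 221 + J² + 84*J
O(-42) - 1*(-48212) = (221 + (-42)² + 84*(-42)) - 1*(-48212) = (221 + 1764 - 3528) + 48212 = -1543 + 48212 = 46669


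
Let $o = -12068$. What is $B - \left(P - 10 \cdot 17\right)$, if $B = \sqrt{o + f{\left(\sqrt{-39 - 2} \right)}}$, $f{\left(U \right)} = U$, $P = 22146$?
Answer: $-21976 + \sqrt{-12068 + i \sqrt{41}} \approx -21976.0 + 109.85 i$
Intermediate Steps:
$B = \sqrt{-12068 + i \sqrt{41}}$ ($B = \sqrt{-12068 + \sqrt{-39 - 2}} = \sqrt{-12068 + \sqrt{-41}} = \sqrt{-12068 + i \sqrt{41}} \approx 0.0291 + 109.85 i$)
$B - \left(P - 10 \cdot 17\right) = \sqrt{-12068 + i \sqrt{41}} - \left(22146 - 10 \cdot 17\right) = \sqrt{-12068 + i \sqrt{41}} - \left(22146 - 170\right) = \sqrt{-12068 + i \sqrt{41}} - 21976 = -21976 + \sqrt{-12068 + i \sqrt{41}}$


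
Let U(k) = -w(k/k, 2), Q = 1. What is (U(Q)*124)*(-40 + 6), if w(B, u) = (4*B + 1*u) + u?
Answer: 33728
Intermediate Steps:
w(B, u) = 2*u + 4*B (w(B, u) = (4*B + u) + u = (u + 4*B) + u = 2*u + 4*B)
U(k) = -8 (U(k) = -(2*2 + 4*(k/k)) = -(4 + 4*1) = -(4 + 4) = -1*8 = -8)
(U(Q)*124)*(-40 + 6) = (-8*124)*(-40 + 6) = -992*(-34) = 33728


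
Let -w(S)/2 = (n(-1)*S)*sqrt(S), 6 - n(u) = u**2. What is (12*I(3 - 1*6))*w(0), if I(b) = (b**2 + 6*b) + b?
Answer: 0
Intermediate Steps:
n(u) = 6 - u**2
I(b) = b**2 + 7*b
w(S) = -10*S**(3/2) (w(S) = -2*(6 - 1*(-1)**2)*S*sqrt(S) = -2*(6 - 1*1)*S*sqrt(S) = -2*(6 - 1)*S*sqrt(S) = -2*5*S*sqrt(S) = -10*S**(3/2))
(12*I(3 - 1*6))*w(0) = (12*((3 - 1*6)*(7 + (3 - 1*6))))*(-10*0**(3/2)) = (12*((3 - 6)*(7 + (3 - 6))))*(-10*0) = (12*(-3*(7 - 3)))*0 = (12*(-3*4))*0 = (12*(-12))*0 = -144*0 = 0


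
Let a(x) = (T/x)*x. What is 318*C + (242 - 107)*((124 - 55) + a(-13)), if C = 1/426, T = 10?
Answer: 757268/71 ≈ 10666.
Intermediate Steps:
C = 1/426 ≈ 0.0023474
a(x) = 10 (a(x) = (10/x)*x = 10)
318*C + (242 - 107)*((124 - 55) + a(-13)) = 318*(1/426) + (242 - 107)*((124 - 55) + 10) = 53/71 + 135*(69 + 10) = 53/71 + 135*79 = 53/71 + 10665 = 757268/71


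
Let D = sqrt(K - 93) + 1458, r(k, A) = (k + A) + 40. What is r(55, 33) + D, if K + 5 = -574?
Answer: 1586 + 4*I*sqrt(42) ≈ 1586.0 + 25.923*I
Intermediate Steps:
K = -579 (K = -5 - 574 = -579)
r(k, A) = 40 + A + k (r(k, A) = (A + k) + 40 = 40 + A + k)
D = 1458 + 4*I*sqrt(42) (D = sqrt(-579 - 93) + 1458 = sqrt(-672) + 1458 = 4*I*sqrt(42) + 1458 = 1458 + 4*I*sqrt(42) ≈ 1458.0 + 25.923*I)
r(55, 33) + D = (40 + 33 + 55) + (1458 + 4*I*sqrt(42)) = 128 + (1458 + 4*I*sqrt(42)) = 1586 + 4*I*sqrt(42)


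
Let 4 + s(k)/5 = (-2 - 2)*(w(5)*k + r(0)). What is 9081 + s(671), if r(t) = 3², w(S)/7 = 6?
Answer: -554759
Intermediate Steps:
w(S) = 42 (w(S) = 7*6 = 42)
r(t) = 9
s(k) = -200 - 840*k (s(k) = -20 + 5*((-2 - 2)*(42*k + 9)) = -20 + 5*(-4*(9 + 42*k)) = -20 + 5*(-36 - 168*k) = -20 + (-180 - 840*k) = -200 - 840*k)
9081 + s(671) = 9081 + (-200 - 840*671) = 9081 + (-200 - 563640) = 9081 - 563840 = -554759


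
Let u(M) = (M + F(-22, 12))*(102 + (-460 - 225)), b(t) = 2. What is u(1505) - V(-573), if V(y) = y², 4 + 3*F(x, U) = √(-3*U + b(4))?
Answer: -3614900/3 - 583*I*√34/3 ≈ -1.205e+6 - 1133.1*I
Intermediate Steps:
F(x, U) = -4/3 + √(2 - 3*U)/3 (F(x, U) = -4/3 + √(-3*U + 2)/3 = -4/3 + √(2 - 3*U)/3)
u(M) = 2332/3 - 583*M - 583*I*√34/3 (u(M) = (M + (-4/3 + √(2 - 3*12)/3))*(102 + (-460 - 225)) = (M + (-4/3 + √(2 - 36)/3))*(102 - 685) = (M + (-4/3 + √(-34)/3))*(-583) = (M + (-4/3 + (I*√34)/3))*(-583) = (M + (-4/3 + I*√34/3))*(-583) = (-4/3 + M + I*√34/3)*(-583) = 2332/3 - 583*M - 583*I*√34/3)
u(1505) - V(-573) = (2332/3 - 583*1505 - 583*I*√34/3) - 1*(-573)² = (2332/3 - 877415 - 583*I*√34/3) - 1*328329 = (-2629913/3 - 583*I*√34/3) - 328329 = -3614900/3 - 583*I*√34/3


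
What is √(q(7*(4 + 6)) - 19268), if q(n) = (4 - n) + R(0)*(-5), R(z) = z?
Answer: I*√19334 ≈ 139.05*I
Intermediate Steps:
q(n) = 4 - n (q(n) = (4 - n) + 0*(-5) = (4 - n) + 0 = 4 - n)
√(q(7*(4 + 6)) - 19268) = √((4 - 7*(4 + 6)) - 19268) = √((4 - 7*10) - 19268) = √((4 - 1*70) - 19268) = √((4 - 70) - 19268) = √(-66 - 19268) = √(-19334) = I*√19334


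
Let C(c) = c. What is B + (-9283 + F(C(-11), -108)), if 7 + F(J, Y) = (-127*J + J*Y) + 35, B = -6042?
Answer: -12712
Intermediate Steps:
F(J, Y) = 28 - 127*J + J*Y (F(J, Y) = -7 + ((-127*J + J*Y) + 35) = -7 + (35 - 127*J + J*Y) = 28 - 127*J + J*Y)
B + (-9283 + F(C(-11), -108)) = -6042 + (-9283 + (28 - 127*(-11) - 11*(-108))) = -6042 + (-9283 + (28 + 1397 + 1188)) = -6042 + (-9283 + 2613) = -6042 - 6670 = -12712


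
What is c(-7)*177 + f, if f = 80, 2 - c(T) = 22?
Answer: -3460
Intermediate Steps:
c(T) = -20 (c(T) = 2 - 1*22 = 2 - 22 = -20)
c(-7)*177 + f = -20*177 + 80 = -3540 + 80 = -3460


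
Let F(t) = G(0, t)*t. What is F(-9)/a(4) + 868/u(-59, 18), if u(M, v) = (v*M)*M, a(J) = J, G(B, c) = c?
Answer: 2539385/125316 ≈ 20.264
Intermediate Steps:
F(t) = t**2 (F(t) = t*t = t**2)
u(M, v) = v*M**2 (u(M, v) = (M*v)*M = v*M**2)
F(-9)/a(4) + 868/u(-59, 18) = (-9)**2/4 + 868/((18*(-59)**2)) = 81*(1/4) + 868/((18*3481)) = 81/4 + 868/62658 = 81/4 + 868*(1/62658) = 81/4 + 434/31329 = 2539385/125316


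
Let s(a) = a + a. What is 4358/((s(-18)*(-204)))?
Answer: 2179/3672 ≈ 0.59341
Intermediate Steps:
s(a) = 2*a
4358/((s(-18)*(-204))) = 4358/(((2*(-18))*(-204))) = 4358/((-36*(-204))) = 4358/7344 = 4358*(1/7344) = 2179/3672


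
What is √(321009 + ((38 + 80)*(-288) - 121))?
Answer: 2*√71726 ≈ 535.63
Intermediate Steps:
√(321009 + ((38 + 80)*(-288) - 121)) = √(321009 + (118*(-288) - 121)) = √(321009 + (-33984 - 121)) = √(321009 - 34105) = √286904 = 2*√71726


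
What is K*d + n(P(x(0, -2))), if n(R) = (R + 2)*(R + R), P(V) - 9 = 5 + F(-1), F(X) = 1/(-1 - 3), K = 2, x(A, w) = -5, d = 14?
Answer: 3689/8 ≈ 461.13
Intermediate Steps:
F(X) = -1/4 (F(X) = 1/(-4) = -1/4)
P(V) = 55/4 (P(V) = 9 + (5 - 1/4) = 9 + 19/4 = 55/4)
n(R) = 2*R*(2 + R) (n(R) = (2 + R)*(2*R) = 2*R*(2 + R))
K*d + n(P(x(0, -2))) = 2*14 + 2*(55/4)*(2 + 55/4) = 28 + 2*(55/4)*(63/4) = 28 + 3465/8 = 3689/8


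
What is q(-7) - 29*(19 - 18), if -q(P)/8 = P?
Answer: 27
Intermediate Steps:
q(P) = -8*P
q(-7) - 29*(19 - 18) = -8*(-7) - 29*(19 - 18) = 56 - 29*1 = 56 - 29 = 27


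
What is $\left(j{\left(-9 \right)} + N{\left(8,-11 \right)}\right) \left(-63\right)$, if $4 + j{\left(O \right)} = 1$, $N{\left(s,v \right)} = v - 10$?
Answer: $1512$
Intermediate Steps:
$N{\left(s,v \right)} = -10 + v$ ($N{\left(s,v \right)} = v - 10 = -10 + v$)
$j{\left(O \right)} = -3$ ($j{\left(O \right)} = -4 + 1 = -3$)
$\left(j{\left(-9 \right)} + N{\left(8,-11 \right)}\right) \left(-63\right) = \left(-3 - 21\right) \left(-63\right) = \left(-24\right) \left(-63\right) = 1512$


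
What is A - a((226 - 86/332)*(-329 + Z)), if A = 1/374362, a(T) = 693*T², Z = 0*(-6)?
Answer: -19716222918611044764559/5157959636 ≈ -3.8225e+12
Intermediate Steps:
Z = 0
A = 1/374362 ≈ 2.6712e-6
A - a((226 - 86/332)*(-329 + Z)) = 1/374362 - 693*((226 - 86/332)*(-329 + 0))² = 1/374362 - 693*((226 - 86*1/332)*(-329))² = 1/374362 - 693*((226 - 43/166)*(-329))² = 1/374362 - 693*((37473/166)*(-329))² = 1/374362 - 693*(-12328617/166)² = 1/374362 - 693*151994797132689/27556 = 1/374362 - 1*105332394412953477/27556 = 1/374362 - 105332394412953477/27556 = -19716222918611044764559/5157959636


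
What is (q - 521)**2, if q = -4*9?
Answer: 310249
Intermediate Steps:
q = -36
(q - 521)**2 = (-36 - 521)**2 = (-557)**2 = 310249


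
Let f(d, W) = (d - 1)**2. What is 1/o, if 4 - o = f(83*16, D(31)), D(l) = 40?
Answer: -1/1760925 ≈ -5.6788e-7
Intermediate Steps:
f(d, W) = (-1 + d)**2
o = -1760925 (o = 4 - (-1 + 83*16)**2 = 4 - (-1 + 1328)**2 = 4 - 1*1327**2 = 4 - 1*1760929 = 4 - 1760929 = -1760925)
1/o = 1/(-1760925) = -1/1760925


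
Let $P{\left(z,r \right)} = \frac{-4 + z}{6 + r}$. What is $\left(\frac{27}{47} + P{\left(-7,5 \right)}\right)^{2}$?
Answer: $\frac{400}{2209} \approx 0.18108$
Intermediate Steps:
$P{\left(z,r \right)} = \frac{-4 + z}{6 + r}$
$\left(\frac{27}{47} + P{\left(-7,5 \right)}\right)^{2} = \left(\frac{27}{47} + \frac{-4 - 7}{6 + 5}\right)^{2} = \left(27 \cdot \frac{1}{47} + \frac{1}{11} \left(-11\right)\right)^{2} = \left(\frac{27}{47} + \frac{1}{11} \left(-11\right)\right)^{2} = \left(\frac{27}{47} - 1\right)^{2} = \left(- \frac{20}{47}\right)^{2} = \frac{400}{2209}$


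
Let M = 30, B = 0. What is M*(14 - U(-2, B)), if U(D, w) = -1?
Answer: 450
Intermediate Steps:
M*(14 - U(-2, B)) = 30*(14 - 1*(-1)) = 30*(14 + 1) = 30*15 = 450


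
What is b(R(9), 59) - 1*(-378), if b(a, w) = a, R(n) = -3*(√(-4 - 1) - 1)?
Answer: 381 - 3*I*√5 ≈ 381.0 - 6.7082*I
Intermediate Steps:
R(n) = 3 - 3*I*√5 (R(n) = -3*(√(-5) - 1) = -3*(I*√5 - 1) = -3*(-1 + I*√5) = 3 - 3*I*√5)
b(R(9), 59) - 1*(-378) = (3 - 3*I*√5) - 1*(-378) = (3 - 3*I*√5) + 378 = 381 - 3*I*√5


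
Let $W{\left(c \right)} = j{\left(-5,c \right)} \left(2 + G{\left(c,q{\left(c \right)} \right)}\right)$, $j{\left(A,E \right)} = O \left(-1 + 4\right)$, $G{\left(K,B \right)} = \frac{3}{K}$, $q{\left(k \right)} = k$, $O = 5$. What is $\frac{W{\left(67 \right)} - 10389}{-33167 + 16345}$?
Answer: $\frac{347004}{563537} \approx 0.61576$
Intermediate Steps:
$j{\left(A,E \right)} = 15$ ($j{\left(A,E \right)} = 5 \left(-1 + 4\right) = 5 \cdot 3 = 15$)
$W{\left(c \right)} = 30 + \frac{45}{c}$ ($W{\left(c \right)} = 15 \left(2 + \frac{3}{c}\right) = 30 + \frac{45}{c}$)
$\frac{W{\left(67 \right)} - 10389}{-33167 + 16345} = \frac{\left(30 + \frac{45}{67}\right) - 10389}{-33167 + 16345} = \frac{\left(30 + 45 \cdot \frac{1}{67}\right) - 10389}{-16822} = \left(\left(30 + \frac{45}{67}\right) - 10389\right) \left(- \frac{1}{16822}\right) = \left(\frac{2055}{67} - 10389\right) \left(- \frac{1}{16822}\right) = \left(- \frac{694008}{67}\right) \left(- \frac{1}{16822}\right) = \frac{347004}{563537}$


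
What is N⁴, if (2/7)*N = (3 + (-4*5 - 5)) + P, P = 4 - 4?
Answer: 35153041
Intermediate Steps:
P = 0
N = -77 (N = 7*((3 + (-4*5 - 5)) + 0)/2 = 7*((3 + (-20 - 5)) + 0)/2 = 7*((3 - 25) + 0)/2 = 7*(-22 + 0)/2 = (7/2)*(-22) = -77)
N⁴ = (-77)⁴ = 35153041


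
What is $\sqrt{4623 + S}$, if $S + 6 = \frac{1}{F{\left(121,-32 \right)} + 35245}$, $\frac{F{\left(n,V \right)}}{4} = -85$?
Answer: $\frac{\sqrt{5625163653330}}{34905} \approx 67.948$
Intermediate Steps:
$F{\left(n,V \right)} = -340$ ($F{\left(n,V \right)} = 4 \left(-85\right) = -340$)
$S = - \frac{209429}{34905}$ ($S = -6 + \frac{1}{-340 + 35245} = -6 + \frac{1}{34905} = - \frac{209429}{34905} \approx -6.0$)
$\sqrt{4623 + S} = \sqrt{4623 - \frac{209429}{34905}} = \sqrt{\frac{161156386}{34905}} = \frac{\sqrt{5625163653330}}{34905}$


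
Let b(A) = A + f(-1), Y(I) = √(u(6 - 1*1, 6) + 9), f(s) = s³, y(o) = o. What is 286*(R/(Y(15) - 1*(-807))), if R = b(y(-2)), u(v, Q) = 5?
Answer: -53262/50095 + 66*√14/50095 ≈ -1.0583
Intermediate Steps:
Y(I) = √14 (Y(I) = √(5 + 9) = √14)
b(A) = -1 + A (b(A) = A + (-1)³ = A - 1 = -1 + A)
R = -3 (R = -1 - 2 = -3)
286*(R/(Y(15) - 1*(-807))) = 286*(-3/(√14 - 1*(-807))) = 286*(-3/(√14 + 807)) = 286*(-3/(807 + √14)) = -858/(807 + √14)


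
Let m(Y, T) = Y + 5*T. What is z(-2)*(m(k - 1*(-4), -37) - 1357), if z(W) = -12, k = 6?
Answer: 18384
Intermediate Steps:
z(-2)*(m(k - 1*(-4), -37) - 1357) = -12*(((6 - 1*(-4)) + 5*(-37)) - 1357) = -12*(((6 + 4) - 185) - 1357) = -12*((10 - 185) - 1357) = -12*(-175 - 1357) = -12*(-1532) = 18384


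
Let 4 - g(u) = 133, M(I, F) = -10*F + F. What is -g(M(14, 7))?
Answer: 129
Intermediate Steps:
M(I, F) = -9*F
g(u) = -129 (g(u) = 4 - 1*133 = 4 - 133 = -129)
-g(M(14, 7)) = -1*(-129) = 129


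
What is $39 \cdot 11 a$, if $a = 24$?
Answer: $10296$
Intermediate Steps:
$39 \cdot 11 a = 39 \cdot 11 \cdot 24 = 429 \cdot 24 = 10296$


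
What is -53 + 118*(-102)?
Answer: -12089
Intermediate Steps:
-53 + 118*(-102) = -53 - 12036 = -12089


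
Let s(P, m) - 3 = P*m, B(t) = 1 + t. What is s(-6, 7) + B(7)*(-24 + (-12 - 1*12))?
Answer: -423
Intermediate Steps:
s(P, m) = 3 + P*m
s(-6, 7) + B(7)*(-24 + (-12 - 1*12)) = (3 - 6*7) + (1 + 7)*(-24 + (-12 - 1*12)) = (3 - 42) + 8*(-24 + (-12 - 12)) = -39 + 8*(-24 - 24) = -39 + 8*(-48) = -39 - 384 = -423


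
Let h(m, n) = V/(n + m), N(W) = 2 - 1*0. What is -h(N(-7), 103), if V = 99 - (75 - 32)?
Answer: -8/15 ≈ -0.53333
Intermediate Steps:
N(W) = 2 (N(W) = 2 + 0 = 2)
V = 56 (V = 99 - 1*43 = 99 - 43 = 56)
h(m, n) = 56/(m + n) (h(m, n) = 56/(n + m) = 56/(m + n))
-h(N(-7), 103) = -56/(2 + 103) = -56/105 = -1*8/15 = -8/15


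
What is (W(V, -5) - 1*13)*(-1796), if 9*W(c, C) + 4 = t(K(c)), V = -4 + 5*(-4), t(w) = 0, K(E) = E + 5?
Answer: 217316/9 ≈ 24146.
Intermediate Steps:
K(E) = 5 + E
V = -24 (V = -4 - 20 = -24)
W(c, C) = -4/9 (W(c, C) = -4/9 + (1/9)*0 = -4/9 + 0 = -4/9)
(W(V, -5) - 1*13)*(-1796) = (-4/9 - 1*13)*(-1796) = (-4/9 - 13)*(-1796) = -121/9*(-1796) = 217316/9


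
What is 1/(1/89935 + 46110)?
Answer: 89935/4146902851 ≈ 2.1687e-5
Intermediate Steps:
1/(1/89935 + 46110) = 1/(4146902851/89935) = 89935/4146902851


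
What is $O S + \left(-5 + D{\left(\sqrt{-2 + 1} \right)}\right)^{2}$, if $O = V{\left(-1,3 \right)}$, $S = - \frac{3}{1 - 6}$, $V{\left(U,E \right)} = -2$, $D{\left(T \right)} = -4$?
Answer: $\frac{399}{5} \approx 79.8$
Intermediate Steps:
$S = \frac{3}{5}$ ($S = - \frac{3}{1 - 6} = - \frac{3}{-5} = \left(-3\right) \left(- \frac{1}{5}\right) = \frac{3}{5} \approx 0.6$)
$O = -2$
$O S + \left(-5 + D{\left(\sqrt{-2 + 1} \right)}\right)^{2} = \left(-2\right) \frac{3}{5} + \left(-5 - 4\right)^{2} = - \frac{6}{5} + \left(-9\right)^{2} = - \frac{6}{5} + 81 = \frac{399}{5}$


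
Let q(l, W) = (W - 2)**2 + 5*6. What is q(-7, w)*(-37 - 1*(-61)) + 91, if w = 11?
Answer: 2755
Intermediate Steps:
q(l, W) = 30 + (-2 + W)**2 (q(l, W) = (-2 + W)**2 + 30 = 30 + (-2 + W)**2)
q(-7, w)*(-37 - 1*(-61)) + 91 = (30 + (-2 + 11)**2)*(-37 - 1*(-61)) + 91 = (30 + 9**2)*(-37 + 61) + 91 = (30 + 81)*24 + 91 = 111*24 + 91 = 2664 + 91 = 2755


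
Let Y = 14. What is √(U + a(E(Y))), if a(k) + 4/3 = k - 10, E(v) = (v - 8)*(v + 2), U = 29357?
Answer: 5*√10599/3 ≈ 171.59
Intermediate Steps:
E(v) = (-8 + v)*(2 + v)
a(k) = -34/3 + k (a(k) = -4/3 + (k - 10) = -4/3 + (-10 + k) = -34/3 + k)
√(U + a(E(Y))) = √(29357 + (-34/3 + (-16 + 14² - 6*14))) = √(29357 + (-34/3 + (-16 + 196 - 84))) = √(29357 + (-34/3 + 96)) = √(29357 + 254/3) = √(88325/3) = 5*√10599/3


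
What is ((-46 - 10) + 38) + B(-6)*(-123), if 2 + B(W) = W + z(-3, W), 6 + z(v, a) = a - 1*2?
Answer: 2688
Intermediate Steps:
z(v, a) = -8 + a (z(v, a) = -6 + (a - 1*2) = -6 + (a - 2) = -6 + (-2 + a) = -8 + a)
B(W) = -10 + 2*W (B(W) = -2 + (W + (-8 + W)) = -2 + (-8 + 2*W) = -10 + 2*W)
((-46 - 10) + 38) + B(-6)*(-123) = ((-46 - 10) + 38) + (-10 + 2*(-6))*(-123) = (-56 + 38) + (-10 - 12)*(-123) = -18 - 22*(-123) = -18 + 2706 = 2688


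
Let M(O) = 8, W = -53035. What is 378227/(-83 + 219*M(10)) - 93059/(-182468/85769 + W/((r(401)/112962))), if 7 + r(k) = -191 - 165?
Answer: 64780710077561339435/285864561052219158 ≈ 226.61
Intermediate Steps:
r(k) = -363 (r(k) = -7 + (-191 - 165) = -7 - 356 = -363)
378227/(-83 + 219*M(10)) - 93059/(-182468/85769 + W/((r(401)/112962))) = 378227/(-83 + 219*8) - 93059/(-182468/85769 - 53035/((-363/112962))) = 378227/(-83 + 1752) - 93059/(-182468*1/85769 - 53035/((-363*1/112962))) = 378227/1669 - 93059/(-182468/85769 - 53035/(-121/37654)) = 378227*(1/1669) - 93059/(-182468/85769 - 53035*(-37654/121)) = 378227/1669 - 93059/(-182468/85769 + 1996979890/121) = 378227/1669 - 93059/171278946106782/10378049 = 378227/1669 - 93059*10378049/171278946106782 = 378227/1669 - 965770861891/171278946106782 = 64780710077561339435/285864561052219158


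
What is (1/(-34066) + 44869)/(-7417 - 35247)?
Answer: -1528507353/1453391824 ≈ -1.0517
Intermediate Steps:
(1/(-34066) + 44869)/(-7417 - 35247) = (-1/34066 + 44869)/(-42664) = (1528507353/34066)*(-1/42664) = -1528507353/1453391824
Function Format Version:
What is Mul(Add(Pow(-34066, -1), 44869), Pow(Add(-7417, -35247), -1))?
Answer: Rational(-1528507353, 1453391824) ≈ -1.0517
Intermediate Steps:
Mul(Add(Pow(-34066, -1), 44869), Pow(Add(-7417, -35247), -1)) = Mul(Add(Rational(-1, 34066), 44869), Pow(-42664, -1)) = Mul(Rational(1528507353, 34066), Rational(-1, 42664)) = Rational(-1528507353, 1453391824)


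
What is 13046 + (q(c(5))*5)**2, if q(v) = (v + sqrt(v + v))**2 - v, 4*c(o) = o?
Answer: 3490401/256 + 5625*sqrt(10)/32 ≈ 14190.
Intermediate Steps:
c(o) = o/4
q(v) = (v + sqrt(2)*sqrt(v))**2 - v (q(v) = (v + sqrt(2*v))**2 - v = (v + sqrt(2)*sqrt(v))**2 - v)
13046 + (q(c(5))*5)**2 = 13046 + ((((1/4)*5 + sqrt(2)*sqrt((1/4)*5))**2 - 5/4)*5)**2 = 13046 + (((5/4 + sqrt(2)*sqrt(5/4))**2 - 1*5/4)*5)**2 = 13046 + (((5/4 + sqrt(2)*(sqrt(5)/2))**2 - 5/4)*5)**2 = 13046 + (((5/4 + sqrt(10)/2)**2 - 5/4)*5)**2 = 13046 + ((-5/4 + (5/4 + sqrt(10)/2)**2)*5)**2 = 13046 + (-25/4 + 5*(5/4 + sqrt(10)/2)**2)**2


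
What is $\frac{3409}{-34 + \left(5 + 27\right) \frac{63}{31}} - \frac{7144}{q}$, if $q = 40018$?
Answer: $\frac{2111094847}{19248658} \approx 109.67$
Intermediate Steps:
$\frac{3409}{-34 + \left(5 + 27\right) \frac{63}{31}} - \frac{7144}{q} = \frac{3409}{-34 + \left(5 + 27\right) \frac{63}{31}} - \frac{7144}{40018} = \frac{3409}{-34 + 32 \cdot 63 \cdot \frac{1}{31}} - \frac{3572}{20009} = \frac{3409}{-34 + 32 \cdot \frac{63}{31}} - \frac{3572}{20009} = \frac{3409}{-34 + \frac{2016}{31}} - \frac{3572}{20009} = \frac{3409}{\frac{962}{31}} - \frac{3572}{20009} = 3409 \cdot \frac{31}{962} - \frac{3572}{20009} = \frac{105679}{962} - \frac{3572}{20009} = \frac{2111094847}{19248658}$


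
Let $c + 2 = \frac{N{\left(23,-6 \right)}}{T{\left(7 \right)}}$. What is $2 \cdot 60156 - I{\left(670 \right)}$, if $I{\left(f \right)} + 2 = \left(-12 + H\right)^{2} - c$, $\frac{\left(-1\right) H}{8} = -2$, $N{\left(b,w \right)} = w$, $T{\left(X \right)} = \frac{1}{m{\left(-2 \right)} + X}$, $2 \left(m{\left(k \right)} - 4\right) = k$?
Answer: $120236$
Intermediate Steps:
$m{\left(k \right)} = 4 + \frac{k}{2}$
$T{\left(X \right)} = \frac{1}{3 + X}$ ($T{\left(X \right)} = \frac{1}{\left(4 + \frac{1}{2} \left(-2\right)\right) + X} = \frac{1}{\left(4 - 1\right) + X} = \frac{1}{3 + X}$)
$H = 16$ ($H = \left(-8\right) \left(-2\right) = 16$)
$c = -62$ ($c = -2 - \frac{6}{\frac{1}{3 + 7}} = -2 - \frac{6}{\frac{1}{10}} = -2 - 6 \frac{1}{\frac{1}{10}} = -2 - 60 = -62$)
$I{\left(f \right)} = 76$ ($I{\left(f \right)} = -2 + \left(\left(-12 + 16\right)^{2} - -62\right) = -2 + \left(4^{2} + 62\right) = -2 + \left(16 + 62\right) = -2 + 78 = 76$)
$2 \cdot 60156 - I{\left(670 \right)} = 2 \cdot 60156 - 76 = 120312 - 76 = 120236$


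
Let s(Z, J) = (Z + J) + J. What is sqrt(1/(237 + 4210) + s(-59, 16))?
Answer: 2*I*sqrt(133485599)/4447 ≈ 5.1961*I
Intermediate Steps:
s(Z, J) = Z + 2*J (s(Z, J) = (J + Z) + J = Z + 2*J)
sqrt(1/(237 + 4210) + s(-59, 16)) = sqrt(1/(237 + 4210) + (-59 + 2*16)) = sqrt(1/4447 + (-59 + 32)) = sqrt(1/4447 - 27) = sqrt(-120068/4447) = 2*I*sqrt(133485599)/4447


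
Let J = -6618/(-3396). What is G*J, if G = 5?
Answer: 5515/566 ≈ 9.7438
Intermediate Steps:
J = 1103/566 (J = -6618*(-1/3396) = 1103/566 ≈ 1.9488)
G*J = 5*(1103/566) = 5515/566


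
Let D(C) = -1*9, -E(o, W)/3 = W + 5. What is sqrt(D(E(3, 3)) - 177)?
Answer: I*sqrt(186) ≈ 13.638*I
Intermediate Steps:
E(o, W) = -15 - 3*W (E(o, W) = -3*(W + 5) = -3*(5 + W) = -15 - 3*W)
D(C) = -9
sqrt(D(E(3, 3)) - 177) = sqrt(-9 - 177) = sqrt(-186) = I*sqrt(186)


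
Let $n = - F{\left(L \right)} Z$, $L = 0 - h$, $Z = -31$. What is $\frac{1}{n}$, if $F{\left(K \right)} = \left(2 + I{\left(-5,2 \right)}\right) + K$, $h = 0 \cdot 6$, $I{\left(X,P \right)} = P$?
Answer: $\frac{1}{124} \approx 0.0080645$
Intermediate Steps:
$h = 0$
$L = 0$ ($L = 0 - 0 = 0 + 0 = 0$)
$F{\left(K \right)} = 4 + K$ ($F{\left(K \right)} = \left(2 + 2\right) + K = 4 + K$)
$n = 124$ ($n = - (4 + 0) \left(-31\right) = \left(-1\right) 4 \left(-31\right) = \left(-4\right) \left(-31\right) = 124$)
$\frac{1}{n} = \frac{1}{124}$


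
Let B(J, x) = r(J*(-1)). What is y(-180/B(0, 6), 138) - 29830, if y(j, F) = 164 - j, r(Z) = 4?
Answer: -29621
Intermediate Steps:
B(J, x) = 4
y(-180/B(0, 6), 138) - 29830 = (164 - (-180)/4) - 29830 = (164 - 1*(-45)) - 29830 = (164 + 45) - 29830 = 209 - 29830 = -29621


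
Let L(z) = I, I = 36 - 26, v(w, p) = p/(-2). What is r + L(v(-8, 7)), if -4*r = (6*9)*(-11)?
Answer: 317/2 ≈ 158.50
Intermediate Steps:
v(w, p) = -p/2 (v(w, p) = p*(-½) = -p/2)
I = 10
L(z) = 10
r = 297/2 (r = -6*9*(-11)/4 = -27*(-11)/2 = -¼*(-594) = 297/2 ≈ 148.50)
r + L(v(-8, 7)) = 297/2 + 10 = 317/2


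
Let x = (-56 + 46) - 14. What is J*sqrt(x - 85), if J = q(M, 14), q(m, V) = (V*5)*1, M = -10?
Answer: 70*I*sqrt(109) ≈ 730.82*I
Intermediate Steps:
x = -24 (x = -10 - 14 = -24)
q(m, V) = 5*V (q(m, V) = (5*V)*1 = 5*V)
J = 70 (J = 5*14 = 70)
J*sqrt(x - 85) = 70*sqrt(-24 - 85) = 70*sqrt(-109) = 70*(I*sqrt(109)) = 70*I*sqrt(109)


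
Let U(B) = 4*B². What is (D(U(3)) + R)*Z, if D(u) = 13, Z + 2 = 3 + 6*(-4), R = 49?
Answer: -1426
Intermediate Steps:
Z = -23 (Z = -2 + (3 + 6*(-4)) = -2 + (3 - 24) = -2 - 21 = -23)
(D(U(3)) + R)*Z = (13 + 49)*(-23) = 62*(-23) = -1426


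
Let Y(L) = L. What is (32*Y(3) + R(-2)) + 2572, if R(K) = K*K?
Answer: 2672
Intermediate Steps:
R(K) = K²
(32*Y(3) + R(-2)) + 2572 = (32*3 + (-2)²) + 2572 = (96 + 4) + 2572 = 100 + 2572 = 2672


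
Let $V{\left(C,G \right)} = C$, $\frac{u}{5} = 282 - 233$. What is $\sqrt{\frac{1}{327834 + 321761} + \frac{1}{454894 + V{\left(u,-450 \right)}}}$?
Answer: $\frac{\sqrt{4032361187259870}}{32850668745} \approx 0.001933$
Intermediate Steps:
$u = 245$ ($u = 5 \left(282 - 233\right) = 5 \cdot 49 = 245$)
$\sqrt{\frac{1}{327834 + 321761} + \frac{1}{454894 + V{\left(u,-450 \right)}}} = \sqrt{\frac{1}{327834 + 321761} + \frac{1}{454894 + 245}} = \sqrt{\frac{1}{649595} + \frac{1}{455139}} = \sqrt{\frac{1104734}{295656018705}} = \frac{\sqrt{4032361187259870}}{32850668745}$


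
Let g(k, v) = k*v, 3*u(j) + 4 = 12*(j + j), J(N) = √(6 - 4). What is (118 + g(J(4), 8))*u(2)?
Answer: 5192/3 + 352*√2/3 ≈ 1896.6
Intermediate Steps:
J(N) = √2
u(j) = -4/3 + 8*j (u(j) = -4/3 + (12*(j + j))/3 = -4/3 + (12*(2*j))/3 = -4/3 + (24*j)/3 = -4/3 + 8*j)
(118 + g(J(4), 8))*u(2) = (118 + √2*8)*(-4/3 + 8*2) = (118 + 8*√2)*(-4/3 + 16) = (118 + 8*√2)*(44/3) = 5192/3 + 352*√2/3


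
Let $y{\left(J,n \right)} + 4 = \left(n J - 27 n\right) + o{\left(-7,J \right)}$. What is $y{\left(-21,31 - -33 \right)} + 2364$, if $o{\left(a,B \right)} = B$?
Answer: $-733$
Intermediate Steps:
$y{\left(J,n \right)} = -4 + J - 27 n + J n$ ($y{\left(J,n \right)} = -4 + \left(\left(n J - 27 n\right) + J\right) = -4 + \left(\left(J n - 27 n\right) + J\right) = -4 + \left(\left(- 27 n + J n\right) + J\right) = -4 + \left(J - 27 n + J n\right) = -4 + J - 27 n + J n$)
$y{\left(-21,31 - -33 \right)} + 2364 = \left(-4 - 21 - 27 \left(31 - -33\right) - 21 \left(31 - -33\right)\right) + 2364 = \left(-4 - 21 - 27 \left(31 + 33\right) - 21 \left(31 + 33\right)\right) + 2364 = \left(-4 - 21 - 1728 - 1344\right) + 2364 = -3097 + 2364 = -733$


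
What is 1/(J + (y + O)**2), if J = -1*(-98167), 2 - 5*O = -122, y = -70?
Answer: 25/2505251 ≈ 9.9790e-6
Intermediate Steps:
O = 124/5 (O = 2/5 - 1/5*(-122) = 2/5 + 122/5 = 124/5 ≈ 24.800)
J = 98167
1/(J + (y + O)**2) = 1/(98167 + (-70 + 124/5)**2) = 1/(98167 + (-226/5)**2) = 1/(98167 + 51076/25) = 1/(2505251/25) = 25/2505251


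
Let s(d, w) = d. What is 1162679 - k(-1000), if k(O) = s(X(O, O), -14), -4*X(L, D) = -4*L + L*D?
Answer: 1413679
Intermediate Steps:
X(L, D) = L - D*L/4 (X(L, D) = -(-4*L + L*D)/4 = -(-4*L + D*L)/4 = L - D*L/4)
k(O) = O*(4 - O)/4
1162679 - k(-1000) = 1162679 - (-1000)*(4 - 1*(-1000))/4 = 1162679 - (-1000)*(4 + 1000)/4 = 1162679 - (-1000)*1004/4 = 1162679 - 1*(-251000) = 1162679 + 251000 = 1413679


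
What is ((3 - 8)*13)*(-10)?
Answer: 650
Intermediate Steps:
((3 - 8)*13)*(-10) = -5*13*(-10) = -65*(-10) = 650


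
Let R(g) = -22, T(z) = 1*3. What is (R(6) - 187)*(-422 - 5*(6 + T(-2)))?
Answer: 97603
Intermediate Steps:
T(z) = 3
(R(6) - 187)*(-422 - 5*(6 + T(-2))) = (-22 - 187)*(-422 - 5*(6 + 3)) = -209*(-422 - 5*9) = -209*(-422 - 45) = -209*(-467) = 97603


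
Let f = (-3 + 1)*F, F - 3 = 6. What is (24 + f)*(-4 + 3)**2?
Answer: 6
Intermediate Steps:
F = 9 (F = 3 + 6 = 9)
f = -18 (f = (-3 + 1)*9 = -2*9 = -18)
(24 + f)*(-4 + 3)**2 = (24 - 18)*(-4 + 3)**2 = 6*(-1)**2 = 6*1 = 6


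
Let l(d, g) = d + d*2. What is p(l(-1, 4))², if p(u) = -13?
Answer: 169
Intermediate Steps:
l(d, g) = 3*d (l(d, g) = d + 2*d = 3*d)
p(l(-1, 4))² = (-13)² = 169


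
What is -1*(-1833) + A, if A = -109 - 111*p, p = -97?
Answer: 12491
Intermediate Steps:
A = 10658 (A = -109 - 111*(-97) = -109 + 10767 = 10658)
-1*(-1833) + A = -1*(-1833) + 10658 = 1833 + 10658 = 12491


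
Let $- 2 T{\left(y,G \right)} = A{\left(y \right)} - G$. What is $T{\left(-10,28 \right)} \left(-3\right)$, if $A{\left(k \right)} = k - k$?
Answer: $-42$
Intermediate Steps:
$A{\left(k \right)} = 0$
$T{\left(y,G \right)} = \frac{G}{2}$ ($T{\left(y,G \right)} = - \frac{0 - G}{2} = - \frac{\left(-1\right) G}{2} = \frac{G}{2}$)
$T{\left(-10,28 \right)} \left(-3\right) = \frac{1}{2} \cdot 28 \left(-3\right) = 14 \left(-3\right) = -42$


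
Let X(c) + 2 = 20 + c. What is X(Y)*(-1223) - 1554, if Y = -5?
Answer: -17453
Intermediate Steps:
X(c) = 18 + c (X(c) = -2 + (20 + c) = 18 + c)
X(Y)*(-1223) - 1554 = (18 - 5)*(-1223) - 1554 = 13*(-1223) - 1554 = -15899 - 1554 = -17453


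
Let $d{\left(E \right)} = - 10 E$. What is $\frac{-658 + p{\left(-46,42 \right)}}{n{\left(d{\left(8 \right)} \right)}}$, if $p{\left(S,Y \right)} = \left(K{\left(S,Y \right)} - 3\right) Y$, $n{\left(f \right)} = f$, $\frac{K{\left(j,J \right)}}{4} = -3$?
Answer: $\frac{161}{10} \approx 16.1$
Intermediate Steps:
$K{\left(j,J \right)} = -12$ ($K{\left(j,J \right)} = 4 \left(-3\right) = -12$)
$p{\left(S,Y \right)} = - 15 Y$ ($p{\left(S,Y \right)} = \left(-12 - 3\right) Y = - 15 Y$)
$\frac{-658 + p{\left(-46,42 \right)}}{n{\left(d{\left(8 \right)} \right)}} = \frac{-658 - 630}{\left(-10\right) 8} = \frac{-658 - 630}{-80} = \left(-1288\right) \left(- \frac{1}{80}\right) = \frac{161}{10}$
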